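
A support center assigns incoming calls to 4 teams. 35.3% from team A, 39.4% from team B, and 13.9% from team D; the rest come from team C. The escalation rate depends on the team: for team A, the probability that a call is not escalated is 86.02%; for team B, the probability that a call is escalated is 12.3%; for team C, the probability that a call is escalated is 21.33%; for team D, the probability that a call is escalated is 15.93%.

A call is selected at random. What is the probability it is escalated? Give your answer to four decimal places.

P(C) = 1 − (0.353 + 0.394 + 0.139) = 0.114.
P(E|A) = 1 − 0.8602 = 0.1398.
Using total probability over the partition,
P(E) = P(E|A)·P(A) + P(E|B)·P(B) + P(E|C)·P(C) + P(E|D)·P(D)
      = 0.1398·0.353 + 0.123·0.394 + 0.2133·0.114 + 0.1593·0.139
      = 0.0493494 + 0.048462 + 0.0243162 + 0.0221427 = 0.1442703

P(E) ≈ 0.1443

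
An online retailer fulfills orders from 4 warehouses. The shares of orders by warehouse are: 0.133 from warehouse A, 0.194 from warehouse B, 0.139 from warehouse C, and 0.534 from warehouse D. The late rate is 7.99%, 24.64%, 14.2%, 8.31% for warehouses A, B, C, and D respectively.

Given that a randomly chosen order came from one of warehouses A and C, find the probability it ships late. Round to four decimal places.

0.1116

Let S = {A, C}.
P(S) = 0.133 + 0.139 = 0.272.
P(L ∩ S) = 0.0799·0.133 + 0.142·0.139 = 0.0106267 + 0.019738 = 0.0303647.
P(L | S) = 0.0303647 / 0.272 = 0.111635…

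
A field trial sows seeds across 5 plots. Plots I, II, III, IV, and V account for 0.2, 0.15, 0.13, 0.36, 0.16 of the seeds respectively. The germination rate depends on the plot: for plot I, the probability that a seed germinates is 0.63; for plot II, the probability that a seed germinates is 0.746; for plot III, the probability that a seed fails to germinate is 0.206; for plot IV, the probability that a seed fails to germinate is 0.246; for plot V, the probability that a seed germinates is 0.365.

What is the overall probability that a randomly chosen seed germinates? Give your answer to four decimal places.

P(G|III) = 1 − 0.206 = 0.794.
P(G|IV) = 1 − 0.246 = 0.754.
P(G) = P(G|I)·P(I) + P(G|II)·P(II) + P(G|III)·P(III) + P(G|IV)·P(IV) + P(G|V)·P(V)
      = 0.63·0.2 + 0.746·0.15 + 0.794·0.13 + 0.754·0.36 + 0.365·0.16
      = 0.126 + 0.1119 + 0.10322 + 0.27144 + 0.0584 = 0.67096

P(G) ≈ 0.6710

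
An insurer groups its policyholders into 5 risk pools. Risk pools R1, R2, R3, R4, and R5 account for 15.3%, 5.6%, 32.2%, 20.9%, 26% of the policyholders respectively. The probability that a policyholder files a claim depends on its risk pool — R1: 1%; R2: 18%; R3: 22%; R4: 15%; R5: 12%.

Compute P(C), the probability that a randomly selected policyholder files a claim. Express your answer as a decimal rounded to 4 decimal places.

P(C) ≈ 0.1450

P(C) = P(C|R1)·P(R1) + P(C|R2)·P(R2) + P(C|R3)·P(R3) + P(C|R4)·P(R4) + P(C|R5)·P(R5)
      = 0.01·0.153 + 0.18·0.056 + 0.22·0.322 + 0.15·0.209 + 0.12·0.26
      = 0.00153 + 0.01008 + 0.07084 + 0.03135 + 0.0312 = 0.145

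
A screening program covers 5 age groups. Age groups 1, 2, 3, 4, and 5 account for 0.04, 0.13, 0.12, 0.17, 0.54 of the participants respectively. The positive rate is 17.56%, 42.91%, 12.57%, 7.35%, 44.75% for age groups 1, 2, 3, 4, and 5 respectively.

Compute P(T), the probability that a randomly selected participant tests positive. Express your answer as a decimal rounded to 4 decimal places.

P(T) ≈ 0.3320

P(T) = P(T|1)·P(1) + P(T|2)·P(2) + P(T|3)·P(3) + P(T|4)·P(4) + P(T|5)·P(5)
      = 0.1756·0.04 + 0.4291·0.13 + 0.1257·0.12 + 0.0735·0.17 + 0.4475·0.54
      = 0.007024 + 0.055783 + 0.015084 + 0.012495 + 0.24165 = 0.332036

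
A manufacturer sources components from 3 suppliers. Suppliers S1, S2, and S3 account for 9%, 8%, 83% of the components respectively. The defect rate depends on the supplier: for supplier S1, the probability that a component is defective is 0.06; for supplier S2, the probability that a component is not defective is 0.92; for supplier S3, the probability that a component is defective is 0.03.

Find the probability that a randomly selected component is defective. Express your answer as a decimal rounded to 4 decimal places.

P(D|S2) = 1 − 0.92 = 0.08.
Using total probability over the partition,
P(D) = P(D|S1)·P(S1) + P(D|S2)·P(S2) + P(D|S3)·P(S3)
      = 0.06·0.09 + 0.08·0.08 + 0.03·0.83
      = 0.0054 + 0.0064 + 0.0249 = 0.0367

P(D) ≈ 0.0367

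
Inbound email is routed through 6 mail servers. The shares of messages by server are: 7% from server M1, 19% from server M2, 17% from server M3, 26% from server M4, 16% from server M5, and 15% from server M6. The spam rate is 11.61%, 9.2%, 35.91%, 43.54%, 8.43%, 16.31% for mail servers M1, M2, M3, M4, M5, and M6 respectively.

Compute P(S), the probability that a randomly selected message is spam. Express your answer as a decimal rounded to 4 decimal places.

P(S) ≈ 0.2378

Using total probability over the partition,
P(S) = P(S|M1)·P(M1) + P(S|M2)·P(M2) + P(S|M3)·P(M3) + P(S|M4)·P(M4) + P(S|M5)·P(M5) + P(S|M6)·P(M6)
      = 0.1161·0.07 + 0.092·0.19 + 0.3591·0.17 + 0.4354·0.26 + 0.0843·0.16 + 0.1631·0.15
      = 0.008127 + 0.01748 + 0.061047 + 0.113204 + 0.013488 + 0.024465 = 0.237811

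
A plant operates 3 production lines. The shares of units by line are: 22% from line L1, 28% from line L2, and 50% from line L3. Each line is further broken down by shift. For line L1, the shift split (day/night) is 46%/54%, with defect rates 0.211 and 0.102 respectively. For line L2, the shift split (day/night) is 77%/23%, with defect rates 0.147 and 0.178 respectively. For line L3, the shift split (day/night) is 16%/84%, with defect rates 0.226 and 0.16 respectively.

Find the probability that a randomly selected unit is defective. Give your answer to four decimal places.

P(D|L1) = 0.46·0.211 + 0.54·0.102 = 0.09706 + 0.05508 = 0.15214
P(D|L2) = 0.77·0.147 + 0.23·0.178 = 0.11319 + 0.04094 = 0.15413
P(D|L3) = 0.16·0.226 + 0.84·0.16 = 0.03616 + 0.1344 = 0.17056
Then overall,
P(D) = 0.22·0.15214 + 0.28·0.15413 + 0.5·0.17056
      = 0.0334708 + 0.0431564 + 0.08528 = 0.1619072

0.1619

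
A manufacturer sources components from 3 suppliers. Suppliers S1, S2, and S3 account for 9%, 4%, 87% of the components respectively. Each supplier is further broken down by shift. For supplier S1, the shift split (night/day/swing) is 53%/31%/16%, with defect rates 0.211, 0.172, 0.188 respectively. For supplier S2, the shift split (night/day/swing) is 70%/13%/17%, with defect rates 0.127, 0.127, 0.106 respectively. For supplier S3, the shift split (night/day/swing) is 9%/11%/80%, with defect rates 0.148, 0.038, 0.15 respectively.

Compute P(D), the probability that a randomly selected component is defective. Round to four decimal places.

P(D) ≈ 0.1421

P(D|S1) = 0.53·0.211 + 0.31·0.172 + 0.16·0.188 = 0.11183 + 0.05332 + 0.03008 = 0.19523
P(D|S2) = 0.7·0.127 + 0.13·0.127 + 0.17·0.106 = 0.0889 + 0.01651 + 0.01802 = 0.12343
P(D|S3) = 0.09·0.148 + 0.11·0.038 + 0.8·0.15 = 0.01332 + 0.00418 + 0.12 = 0.1375
By total probability over the outer partition,
P(D) = 0.09·0.19523 + 0.04·0.12343 + 0.87·0.1375
      = 0.0175707 + 0.0049372 + 0.119625 = 0.1421329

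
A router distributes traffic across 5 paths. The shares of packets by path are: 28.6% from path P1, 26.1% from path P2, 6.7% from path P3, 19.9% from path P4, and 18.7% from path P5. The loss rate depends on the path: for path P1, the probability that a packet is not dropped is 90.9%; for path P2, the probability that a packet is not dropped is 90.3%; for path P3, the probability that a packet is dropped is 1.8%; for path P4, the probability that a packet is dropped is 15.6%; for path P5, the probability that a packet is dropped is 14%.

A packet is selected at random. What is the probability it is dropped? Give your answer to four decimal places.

P(L) ≈ 0.1098

P(L|P1) = 1 − 0.909 = 0.091.
P(L|P2) = 1 − 0.903 = 0.097.
Summing over the partition,
P(L) = P(L|P1)·P(P1) + P(L|P2)·P(P2) + P(L|P3)·P(P3) + P(L|P4)·P(P4) + P(L|P5)·P(P5)
      = 0.091·0.286 + 0.097·0.261 + 0.018·0.067 + 0.156·0.199 + 0.14·0.187
      = 0.026026 + 0.025317 + 0.001206 + 0.031044 + 0.02618 = 0.109773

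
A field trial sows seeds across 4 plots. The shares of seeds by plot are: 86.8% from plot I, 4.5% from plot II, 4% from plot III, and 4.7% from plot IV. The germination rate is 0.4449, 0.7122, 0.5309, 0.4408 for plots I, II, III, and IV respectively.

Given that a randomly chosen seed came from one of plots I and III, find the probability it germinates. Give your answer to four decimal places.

P(G|S) ≈ 0.4487

Let S = {I, III}.
P(S) = 0.868 + 0.04 = 0.908.
P(G ∩ S) = 0.4449·0.868 + 0.5309·0.04 = 0.3861732 + 0.021236 = 0.4074092.
P(G | S) = 0.4074092 / 0.908 = 0.448689…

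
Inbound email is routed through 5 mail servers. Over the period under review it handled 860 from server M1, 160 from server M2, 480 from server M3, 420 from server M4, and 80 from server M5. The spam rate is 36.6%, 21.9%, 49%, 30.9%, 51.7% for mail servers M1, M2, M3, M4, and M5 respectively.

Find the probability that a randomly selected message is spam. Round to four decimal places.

0.3781

Total: 860 + 160 + 480 + 420 + 80 = 2000.
P(M1) = 860/2000 = 0.43. P(M2) = 160/2000 = 0.08. P(M3) = 480/2000 = 0.24. P(M4) = 420/2000 = 0.21. P(M5) = 80/2000 = 0.04.
P(S) = P(S|M1)·P(M1) + P(S|M2)·P(M2) + P(S|M3)·P(M3) + P(S|M4)·P(M4) + P(S|M5)·P(M5)
      = 0.366·0.43 + 0.219·0.08 + 0.49·0.24 + 0.309·0.21 + 0.517·0.04
      = 0.15738 + 0.01752 + 0.1176 + 0.06489 + 0.02068 = 0.37807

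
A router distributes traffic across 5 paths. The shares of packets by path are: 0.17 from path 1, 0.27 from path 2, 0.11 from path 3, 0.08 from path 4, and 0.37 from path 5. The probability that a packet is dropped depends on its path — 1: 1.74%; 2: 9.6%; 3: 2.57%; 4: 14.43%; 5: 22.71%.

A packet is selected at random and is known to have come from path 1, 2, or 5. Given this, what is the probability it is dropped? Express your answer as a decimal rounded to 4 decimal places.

Let S = {1, 2, 5}.
P(S) = 0.17 + 0.27 + 0.37 = 0.81.
P(L ∩ S) = 0.0174·0.17 + 0.096·0.27 + 0.2271·0.37 = 0.002958 + 0.02592 + 0.084027 = 0.112905.
P(L | S) = 0.112905 / 0.81 = 0.139389…

0.1394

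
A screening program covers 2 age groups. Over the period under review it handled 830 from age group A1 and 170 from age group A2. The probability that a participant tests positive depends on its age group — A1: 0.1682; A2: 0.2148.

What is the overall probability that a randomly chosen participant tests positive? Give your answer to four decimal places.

0.1761

Total: 830 + 170 = 1000.
P(A1) = 830/1000 = 0.83. P(A2) = 170/1000 = 0.17.
Summing over the partition,
P(T) = P(T|A1)·P(A1) + P(T|A2)·P(A2)
      = 0.1682·0.83 + 0.2148·0.17
      = 0.139606 + 0.036516 = 0.176122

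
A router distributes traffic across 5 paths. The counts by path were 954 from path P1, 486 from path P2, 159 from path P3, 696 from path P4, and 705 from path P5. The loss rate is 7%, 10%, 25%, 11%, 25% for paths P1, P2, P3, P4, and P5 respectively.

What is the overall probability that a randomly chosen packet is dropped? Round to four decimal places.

Total: 954 + 486 + 159 + 696 + 705 = 3000.
P(P1) = 954/3000 = 0.318. P(P2) = 486/3000 = 0.162. P(P3) = 159/3000 = 0.053. P(P4) = 696/3000 = 0.232. P(P5) = 705/3000 = 0.235.
By the law of total probability,
P(L) = P(L|P1)·P(P1) + P(L|P2)·P(P2) + P(L|P3)·P(P3) + P(L|P4)·P(P4) + P(L|P5)·P(P5)
      = 0.07·0.318 + 0.1·0.162 + 0.25·0.053 + 0.11·0.232 + 0.25·0.235
      = 0.02226 + 0.0162 + 0.01325 + 0.02552 + 0.05875 = 0.13598

P(L) ≈ 0.1360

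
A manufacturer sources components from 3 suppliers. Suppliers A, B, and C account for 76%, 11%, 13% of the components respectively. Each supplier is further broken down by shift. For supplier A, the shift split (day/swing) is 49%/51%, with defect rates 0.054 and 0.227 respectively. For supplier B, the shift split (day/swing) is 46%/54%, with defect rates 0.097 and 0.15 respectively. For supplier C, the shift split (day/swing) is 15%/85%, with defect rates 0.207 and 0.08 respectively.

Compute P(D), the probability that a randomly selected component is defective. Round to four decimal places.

0.1348

P(D|A) = 0.49·0.054 + 0.51·0.227 = 0.02646 + 0.11577 = 0.14223
P(D|B) = 0.46·0.097 + 0.54·0.15 = 0.04462 + 0.081 = 0.12562
P(D|C) = 0.15·0.207 + 0.85·0.08 = 0.03105 + 0.068 = 0.09905
Then overall,
P(D) = 0.76·0.14223 + 0.11·0.12562 + 0.13·0.09905
      = 0.1080948 + 0.0138182 + 0.0128765 = 0.1347895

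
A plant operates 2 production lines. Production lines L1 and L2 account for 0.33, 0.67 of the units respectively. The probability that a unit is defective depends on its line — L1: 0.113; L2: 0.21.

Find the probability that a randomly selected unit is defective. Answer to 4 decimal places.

P(D) = P(D|L1)·P(L1) + P(D|L2)·P(L2)
      = 0.113·0.33 + 0.21·0.67
      = 0.03729 + 0.1407 = 0.17799

0.1780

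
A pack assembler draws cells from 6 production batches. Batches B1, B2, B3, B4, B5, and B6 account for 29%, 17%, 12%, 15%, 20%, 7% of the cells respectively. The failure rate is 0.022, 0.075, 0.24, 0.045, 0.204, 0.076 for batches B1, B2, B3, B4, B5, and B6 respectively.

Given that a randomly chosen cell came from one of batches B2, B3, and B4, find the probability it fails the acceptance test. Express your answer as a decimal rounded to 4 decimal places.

P(F|S) ≈ 0.1098

Let S = {B2, B3, B4}.
P(S) = 0.17 + 0.12 + 0.15 = 0.44.
P(F ∩ S) = 0.075·0.17 + 0.24·0.12 + 0.045·0.15 = 0.01275 + 0.0288 + 0.00675 = 0.0483.
P(F | S) = 0.0483 / 0.44 = 0.109773…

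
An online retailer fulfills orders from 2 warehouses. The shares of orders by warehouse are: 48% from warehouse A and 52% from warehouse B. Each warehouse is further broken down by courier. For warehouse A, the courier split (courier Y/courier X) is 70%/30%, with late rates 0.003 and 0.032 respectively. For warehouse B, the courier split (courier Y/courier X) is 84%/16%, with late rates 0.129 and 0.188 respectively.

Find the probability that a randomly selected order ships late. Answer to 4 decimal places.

P(L|A) = 0.7·0.003 + 0.3·0.032 = 0.0021 + 0.0096 = 0.0117
P(L|B) = 0.84·0.129 + 0.16·0.188 = 0.10836 + 0.03008 = 0.13844
Then overall,
P(L) = 0.48·0.0117 + 0.52·0.13844
      = 0.005616 + 0.0719888 = 0.0776048

P(L) ≈ 0.0776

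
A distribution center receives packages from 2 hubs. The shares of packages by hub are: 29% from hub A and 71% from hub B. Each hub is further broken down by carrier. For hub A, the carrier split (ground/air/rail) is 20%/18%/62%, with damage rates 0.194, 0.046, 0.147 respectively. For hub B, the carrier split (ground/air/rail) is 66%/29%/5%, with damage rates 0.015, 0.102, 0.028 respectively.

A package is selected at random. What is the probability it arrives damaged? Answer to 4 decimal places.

P(D|A) = 0.2·0.194 + 0.18·0.046 + 0.62·0.147 = 0.0388 + 0.00828 + 0.09114 = 0.13822
P(D|B) = 0.66·0.015 + 0.29·0.102 + 0.05·0.028 = 0.0099 + 0.02958 + 0.0014 = 0.04088
Then overall,
P(D) = 0.29·0.13822 + 0.71·0.04088
      = 0.0400838 + 0.0290248 = 0.0691086

P(D) ≈ 0.0691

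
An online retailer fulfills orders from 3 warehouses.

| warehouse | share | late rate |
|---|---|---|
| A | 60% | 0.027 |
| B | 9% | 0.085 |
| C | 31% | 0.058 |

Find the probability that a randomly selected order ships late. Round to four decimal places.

Summing over the partition,
P(L) = P(L|A)·P(A) + P(L|B)·P(B) + P(L|C)·P(C)
      = 0.027·0.6 + 0.085·0.09 + 0.058·0.31
      = 0.0162 + 0.00765 + 0.01798 = 0.04183

0.0418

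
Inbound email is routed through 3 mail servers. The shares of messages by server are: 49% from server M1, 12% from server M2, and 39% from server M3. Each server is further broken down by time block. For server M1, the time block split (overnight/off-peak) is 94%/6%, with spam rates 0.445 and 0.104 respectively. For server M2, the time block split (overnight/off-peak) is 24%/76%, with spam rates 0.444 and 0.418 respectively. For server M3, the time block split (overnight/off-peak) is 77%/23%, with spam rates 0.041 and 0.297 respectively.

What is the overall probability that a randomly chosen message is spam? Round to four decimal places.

P(S|M1) = 0.94·0.445 + 0.06·0.104 = 0.4183 + 0.00624 = 0.42454
P(S|M2) = 0.24·0.444 + 0.76·0.418 = 0.10656 + 0.31768 = 0.42424
P(S|M3) = 0.77·0.041 + 0.23·0.297 = 0.03157 + 0.06831 = 0.09988
By total probability over the outer partition,
P(S) = 0.49·0.42454 + 0.12·0.42424 + 0.39·0.09988
      = 0.2080246 + 0.0509088 + 0.0389532 = 0.2978866

P(S) ≈ 0.2979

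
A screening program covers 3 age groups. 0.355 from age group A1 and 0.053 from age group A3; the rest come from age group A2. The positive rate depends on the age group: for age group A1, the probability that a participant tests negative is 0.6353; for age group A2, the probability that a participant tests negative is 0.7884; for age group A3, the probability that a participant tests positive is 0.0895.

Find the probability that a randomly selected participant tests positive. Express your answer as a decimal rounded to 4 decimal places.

P(A2) = 1 − (0.355 + 0.053) = 0.592.
P(T|A1) = 1 − 0.6353 = 0.3647.
P(T|A2) = 1 − 0.7884 = 0.2116.
By the law of total probability,
P(T) = P(T|A1)·P(A1) + P(T|A2)·P(A2) + P(T|A3)·P(A3)
      = 0.3647·0.355 + 0.2116·0.592 + 0.0895·0.053
      = 0.1294685 + 0.1252672 + 0.0047435 = 0.2594792

0.2595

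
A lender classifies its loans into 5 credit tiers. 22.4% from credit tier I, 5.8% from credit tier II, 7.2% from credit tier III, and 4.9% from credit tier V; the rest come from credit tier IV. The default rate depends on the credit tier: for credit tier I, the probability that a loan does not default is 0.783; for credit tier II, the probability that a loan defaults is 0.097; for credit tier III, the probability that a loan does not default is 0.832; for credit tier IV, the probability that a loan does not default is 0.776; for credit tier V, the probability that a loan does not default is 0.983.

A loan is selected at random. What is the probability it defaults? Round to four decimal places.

P(IV) = 1 − (0.224 + 0.058 + 0.072 + 0.049) = 0.597.
P(D|I) = 1 − 0.783 = 0.217.
P(D|III) = 1 − 0.832 = 0.168.
P(D|IV) = 1 − 0.776 = 0.224.
P(D|V) = 1 − 0.983 = 0.017.
P(D) = P(D|I)·P(I) + P(D|II)·P(II) + P(D|III)·P(III) + P(D|IV)·P(IV) + P(D|V)·P(V)
      = 0.217·0.224 + 0.097·0.058 + 0.168·0.072 + 0.224·0.597 + 0.017·0.049
      = 0.048608 + 0.005626 + 0.012096 + 0.133728 + 0.000833 = 0.200891

P(D) ≈ 0.2009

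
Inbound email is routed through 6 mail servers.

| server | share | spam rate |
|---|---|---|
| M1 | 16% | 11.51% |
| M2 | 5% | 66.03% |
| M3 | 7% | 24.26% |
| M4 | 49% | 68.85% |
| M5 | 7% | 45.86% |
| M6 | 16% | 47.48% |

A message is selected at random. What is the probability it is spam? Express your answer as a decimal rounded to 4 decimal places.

0.5138

Using total probability over the partition,
P(S) = P(S|M1)·P(M1) + P(S|M2)·P(M2) + P(S|M3)·P(M3) + P(S|M4)·P(M4) + P(S|M5)·P(M5) + P(S|M6)·P(M6)
      = 0.1151·0.16 + 0.6603·0.05 + 0.2426·0.07 + 0.6885·0.49 + 0.4586·0.07 + 0.4748·0.16
      = 0.018416 + 0.033015 + 0.016982 + 0.337365 + 0.032102 + 0.075968 = 0.513848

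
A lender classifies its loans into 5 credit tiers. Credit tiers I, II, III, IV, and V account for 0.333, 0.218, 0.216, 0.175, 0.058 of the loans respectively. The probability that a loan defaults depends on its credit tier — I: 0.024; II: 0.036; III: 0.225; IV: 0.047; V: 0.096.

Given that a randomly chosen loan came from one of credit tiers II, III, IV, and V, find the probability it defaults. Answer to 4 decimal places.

Let S = {II, III, IV, V}.
P(S) = 0.218 + 0.216 + 0.175 + 0.058 = 0.667.
P(D ∩ S) = 0.036·0.218 + 0.225·0.216 + 0.047·0.175 + 0.096·0.058 = 0.007848 + 0.0486 + 0.008225 + 0.005568 = 0.070241.
P(D | S) = 0.070241 / 0.667 = 0.105309…

P(D|S) ≈ 0.1053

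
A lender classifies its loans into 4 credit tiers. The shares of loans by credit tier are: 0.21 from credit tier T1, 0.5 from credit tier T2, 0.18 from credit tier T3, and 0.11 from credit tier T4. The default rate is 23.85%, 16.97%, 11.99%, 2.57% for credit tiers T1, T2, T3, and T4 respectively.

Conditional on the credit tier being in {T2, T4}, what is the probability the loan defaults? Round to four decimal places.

Let S = {T2, T4}.
P(S) = 0.5 + 0.11 = 0.61.
P(D ∩ S) = 0.1697·0.5 + 0.0257·0.11 = 0.08485 + 0.002827 = 0.087677.
P(D | S) = 0.087677 / 0.61 = 0.143733…

P(D|S) ≈ 0.1437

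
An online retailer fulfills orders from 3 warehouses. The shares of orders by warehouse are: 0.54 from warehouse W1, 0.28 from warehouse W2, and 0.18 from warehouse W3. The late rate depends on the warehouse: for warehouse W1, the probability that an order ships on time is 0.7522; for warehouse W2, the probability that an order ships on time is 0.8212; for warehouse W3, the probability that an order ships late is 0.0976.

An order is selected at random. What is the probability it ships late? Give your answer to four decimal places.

P(L) ≈ 0.2014

P(L|W1) = 1 − 0.7522 = 0.2478.
P(L|W2) = 1 − 0.8212 = 0.1788.
P(L) = P(L|W1)·P(W1) + P(L|W2)·P(W2) + P(L|W3)·P(W3)
      = 0.2478·0.54 + 0.1788·0.28 + 0.0976·0.18
      = 0.133812 + 0.050064 + 0.017568 = 0.201444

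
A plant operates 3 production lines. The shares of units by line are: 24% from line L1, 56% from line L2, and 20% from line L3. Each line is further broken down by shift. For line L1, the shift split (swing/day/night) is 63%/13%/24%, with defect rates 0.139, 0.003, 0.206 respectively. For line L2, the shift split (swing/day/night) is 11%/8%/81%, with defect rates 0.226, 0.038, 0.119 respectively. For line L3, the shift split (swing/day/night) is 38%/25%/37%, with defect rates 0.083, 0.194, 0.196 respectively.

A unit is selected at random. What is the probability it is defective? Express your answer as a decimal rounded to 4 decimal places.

0.1331

P(D|L1) = 0.63·0.139 + 0.13·0.003 + 0.24·0.206 = 0.08757 + 0.00039 + 0.04944 = 0.1374
P(D|L2) = 0.11·0.226 + 0.08·0.038 + 0.81·0.119 = 0.02486 + 0.00304 + 0.09639 = 0.12429
P(D|L3) = 0.38·0.083 + 0.25·0.194 + 0.37·0.196 = 0.03154 + 0.0485 + 0.07252 = 0.15256
Then overall,
P(D) = 0.24·0.1374 + 0.56·0.12429 + 0.2·0.15256
      = 0.032976 + 0.0696024 + 0.030512 = 0.1330904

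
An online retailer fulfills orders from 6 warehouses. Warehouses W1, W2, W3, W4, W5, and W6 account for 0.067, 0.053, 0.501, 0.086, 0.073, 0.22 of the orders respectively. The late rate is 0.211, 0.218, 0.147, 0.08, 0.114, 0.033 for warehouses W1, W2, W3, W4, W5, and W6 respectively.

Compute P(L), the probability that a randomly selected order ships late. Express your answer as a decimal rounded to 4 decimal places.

P(L) ≈ 0.1218

P(L) = P(L|W1)·P(W1) + P(L|W2)·P(W2) + P(L|W3)·P(W3) + P(L|W4)·P(W4) + P(L|W5)·P(W5) + P(L|W6)·P(W6)
      = 0.211·0.067 + 0.218·0.053 + 0.147·0.501 + 0.08·0.086 + 0.114·0.073 + 0.033·0.22
      = 0.014137 + 0.011554 + 0.073647 + 0.00688 + 0.008322 + 0.00726 = 0.1218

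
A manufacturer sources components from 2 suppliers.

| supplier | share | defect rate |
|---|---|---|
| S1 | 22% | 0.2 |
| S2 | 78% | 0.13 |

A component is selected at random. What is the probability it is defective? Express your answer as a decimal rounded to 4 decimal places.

0.1454

By the law of total probability,
P(D) = P(D|S1)·P(S1) + P(D|S2)·P(S2)
      = 0.2·0.22 + 0.13·0.78
      = 0.044 + 0.1014 = 0.1454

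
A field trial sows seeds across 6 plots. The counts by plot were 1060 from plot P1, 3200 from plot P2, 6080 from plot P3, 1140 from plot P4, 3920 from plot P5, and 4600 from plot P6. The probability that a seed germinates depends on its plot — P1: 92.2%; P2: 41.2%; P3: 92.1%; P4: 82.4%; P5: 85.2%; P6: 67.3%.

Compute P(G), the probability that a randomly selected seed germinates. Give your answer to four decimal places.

0.7635

Total: 1060 + 3200 + 6080 + 1140 + 3920 + 4600 = 20000.
P(P1) = 1060/20000 = 0.053. P(P2) = 3200/20000 = 0.16. P(P3) = 6080/20000 = 0.304. P(P4) = 1140/20000 = 0.057. P(P5) = 3920/20000 = 0.196. P(P6) = 4600/20000 = 0.23.
P(G) = P(G|P1)·P(P1) + P(G|P2)·P(P2) + P(G|P3)·P(P3) + P(G|P4)·P(P4) + P(G|P5)·P(P5) + P(G|P6)·P(P6)
      = 0.922·0.053 + 0.412·0.16 + 0.921·0.304 + 0.824·0.057 + 0.852·0.196 + 0.673·0.23
      = 0.048866 + 0.06592 + 0.279984 + 0.046968 + 0.166992 + 0.15479 = 0.76352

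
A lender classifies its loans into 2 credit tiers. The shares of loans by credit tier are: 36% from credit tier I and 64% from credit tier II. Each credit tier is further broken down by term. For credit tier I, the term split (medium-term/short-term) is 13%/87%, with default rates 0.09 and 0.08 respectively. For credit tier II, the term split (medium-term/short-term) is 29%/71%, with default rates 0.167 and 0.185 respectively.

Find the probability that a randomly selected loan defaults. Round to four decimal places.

0.1443

P(D|I) = 0.13·0.09 + 0.87·0.08 = 0.0117 + 0.0696 = 0.0813
P(D|II) = 0.29·0.167 + 0.71·0.185 = 0.04843 + 0.13135 = 0.17978
Then overall,
P(D) = 0.36·0.0813 + 0.64·0.17978
      = 0.029268 + 0.1150592 = 0.1443272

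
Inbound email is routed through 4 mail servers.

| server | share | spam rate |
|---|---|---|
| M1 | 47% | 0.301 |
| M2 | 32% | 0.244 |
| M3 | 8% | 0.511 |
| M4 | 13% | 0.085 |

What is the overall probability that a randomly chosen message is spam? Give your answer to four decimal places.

P(S) ≈ 0.2715

P(S) = P(S|M1)·P(M1) + P(S|M2)·P(M2) + P(S|M3)·P(M3) + P(S|M4)·P(M4)
      = 0.301·0.47 + 0.244·0.32 + 0.511·0.08 + 0.085·0.13
      = 0.14147 + 0.07808 + 0.04088 + 0.01105 = 0.27148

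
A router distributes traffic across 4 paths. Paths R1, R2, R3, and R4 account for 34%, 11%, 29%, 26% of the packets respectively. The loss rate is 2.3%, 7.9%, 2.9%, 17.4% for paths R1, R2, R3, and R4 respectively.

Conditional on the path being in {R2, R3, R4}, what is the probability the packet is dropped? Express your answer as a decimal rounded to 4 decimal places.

Let S = {R2, R3, R4}.
P(S) = 0.11 + 0.29 + 0.26 = 0.66.
P(L ∩ S) = 0.079·0.11 + 0.029·0.29 + 0.174·0.26 = 0.00869 + 0.00841 + 0.04524 = 0.06234.
P(L | S) = 0.06234 / 0.66 = 0.094455…

0.0945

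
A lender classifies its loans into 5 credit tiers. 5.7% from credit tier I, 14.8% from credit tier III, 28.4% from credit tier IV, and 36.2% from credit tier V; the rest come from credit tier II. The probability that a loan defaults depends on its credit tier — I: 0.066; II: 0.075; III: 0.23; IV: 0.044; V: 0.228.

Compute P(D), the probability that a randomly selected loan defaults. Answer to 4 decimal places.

0.1440

P(II) = 1 − (0.057 + 0.148 + 0.284 + 0.362) = 0.149.
P(D) = P(D|I)·P(I) + P(D|II)·P(II) + P(D|III)·P(III) + P(D|IV)·P(IV) + P(D|V)·P(V)
      = 0.066·0.057 + 0.075·0.149 + 0.23·0.148 + 0.044·0.284 + 0.228·0.362
      = 0.003762 + 0.011175 + 0.03404 + 0.012496 + 0.082536 = 0.144009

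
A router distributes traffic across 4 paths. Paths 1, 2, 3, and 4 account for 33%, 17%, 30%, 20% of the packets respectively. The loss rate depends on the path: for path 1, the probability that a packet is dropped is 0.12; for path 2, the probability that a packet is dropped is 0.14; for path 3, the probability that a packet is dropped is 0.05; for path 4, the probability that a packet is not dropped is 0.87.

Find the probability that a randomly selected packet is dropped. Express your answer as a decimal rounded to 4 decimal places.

P(L) ≈ 0.1044

P(L|4) = 1 − 0.87 = 0.13.
P(L) = P(L|1)·P(1) + P(L|2)·P(2) + P(L|3)·P(3) + P(L|4)·P(4)
      = 0.12·0.33 + 0.14·0.17 + 0.05·0.3 + 0.13·0.2
      = 0.0396 + 0.0238 + 0.015 + 0.026 = 0.1044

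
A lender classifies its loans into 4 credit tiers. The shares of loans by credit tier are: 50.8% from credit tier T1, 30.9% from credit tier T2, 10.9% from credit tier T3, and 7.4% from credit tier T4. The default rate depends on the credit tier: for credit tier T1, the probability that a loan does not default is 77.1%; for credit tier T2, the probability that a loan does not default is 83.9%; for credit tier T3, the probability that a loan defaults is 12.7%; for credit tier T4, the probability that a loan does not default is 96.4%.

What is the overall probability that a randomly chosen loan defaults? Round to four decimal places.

0.1826

P(D|T1) = 1 − 0.771 = 0.229.
P(D|T2) = 1 − 0.839 = 0.161.
P(D|T4) = 1 − 0.964 = 0.036.
By the law of total probability,
P(D) = P(D|T1)·P(T1) + P(D|T2)·P(T2) + P(D|T3)·P(T3) + P(D|T4)·P(T4)
      = 0.229·0.508 + 0.161·0.309 + 0.127·0.109 + 0.036·0.074
      = 0.116332 + 0.049749 + 0.013843 + 0.002664 = 0.182588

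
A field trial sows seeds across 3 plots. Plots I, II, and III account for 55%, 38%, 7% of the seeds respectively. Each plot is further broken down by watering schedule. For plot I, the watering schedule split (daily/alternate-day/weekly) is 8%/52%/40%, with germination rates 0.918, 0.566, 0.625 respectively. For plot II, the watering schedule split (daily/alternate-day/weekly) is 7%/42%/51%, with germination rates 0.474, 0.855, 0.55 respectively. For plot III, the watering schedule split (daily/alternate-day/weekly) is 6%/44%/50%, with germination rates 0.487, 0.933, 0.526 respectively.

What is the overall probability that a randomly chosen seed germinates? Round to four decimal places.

P(G|I) = 0.08·0.918 + 0.52·0.566 + 0.4·0.625 = 0.07344 + 0.29432 + 0.25 = 0.61776
P(G|II) = 0.07·0.474 + 0.42·0.855 + 0.51·0.55 = 0.03318 + 0.3591 + 0.2805 = 0.67278
P(G|III) = 0.06·0.487 + 0.44·0.933 + 0.5·0.526 = 0.02922 + 0.41052 + 0.263 = 0.70274
Then overall,
P(G) = 0.55·0.61776 + 0.38·0.67278 + 0.07·0.70274
      = 0.339768 + 0.2556564 + 0.0491918 = 0.6446162

P(G) ≈ 0.6446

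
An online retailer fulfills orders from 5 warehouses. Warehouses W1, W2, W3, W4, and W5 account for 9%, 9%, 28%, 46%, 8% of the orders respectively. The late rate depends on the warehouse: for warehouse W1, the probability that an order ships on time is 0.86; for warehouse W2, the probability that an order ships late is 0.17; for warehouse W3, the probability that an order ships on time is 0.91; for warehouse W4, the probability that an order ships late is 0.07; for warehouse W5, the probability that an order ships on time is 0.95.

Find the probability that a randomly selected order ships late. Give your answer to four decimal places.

P(L) ≈ 0.0893

P(L|W1) = 1 − 0.86 = 0.14.
P(L|W3) = 1 − 0.91 = 0.09.
P(L|W5) = 1 − 0.95 = 0.05.
P(L) = P(L|W1)·P(W1) + P(L|W2)·P(W2) + P(L|W3)·P(W3) + P(L|W4)·P(W4) + P(L|W5)·P(W5)
      = 0.14·0.09 + 0.17·0.09 + 0.09·0.28 + 0.07·0.46 + 0.05·0.08
      = 0.0126 + 0.0153 + 0.0252 + 0.0322 + 0.004 = 0.0893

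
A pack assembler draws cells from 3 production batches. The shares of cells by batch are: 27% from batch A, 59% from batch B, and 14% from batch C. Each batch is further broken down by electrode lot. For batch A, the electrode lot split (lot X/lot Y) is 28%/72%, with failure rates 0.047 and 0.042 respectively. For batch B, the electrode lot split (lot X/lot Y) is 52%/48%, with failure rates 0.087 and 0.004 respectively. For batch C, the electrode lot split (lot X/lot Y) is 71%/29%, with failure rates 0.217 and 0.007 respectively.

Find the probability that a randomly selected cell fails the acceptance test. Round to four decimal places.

P(F) ≈ 0.0614

P(F|A) = 0.28·0.047 + 0.72·0.042 = 0.01316 + 0.03024 = 0.0434
P(F|B) = 0.52·0.087 + 0.48·0.004 = 0.04524 + 0.00192 = 0.04716
P(F|C) = 0.71·0.217 + 0.29·0.007 = 0.15407 + 0.00203 = 0.1561
Then overall,
P(F) = 0.27·0.0434 + 0.59·0.04716 + 0.14·0.1561
      = 0.011718 + 0.0278244 + 0.021854 = 0.0613964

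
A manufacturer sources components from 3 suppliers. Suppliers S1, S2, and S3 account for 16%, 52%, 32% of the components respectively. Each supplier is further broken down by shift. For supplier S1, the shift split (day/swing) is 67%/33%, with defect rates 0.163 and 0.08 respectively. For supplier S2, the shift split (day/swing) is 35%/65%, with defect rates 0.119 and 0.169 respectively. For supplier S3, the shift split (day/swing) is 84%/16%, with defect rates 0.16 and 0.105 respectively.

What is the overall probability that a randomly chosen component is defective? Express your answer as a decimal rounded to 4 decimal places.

P(D|S1) = 0.67·0.163 + 0.33·0.08 = 0.10921 + 0.0264 = 0.13561
P(D|S2) = 0.35·0.119 + 0.65·0.169 = 0.04165 + 0.10985 = 0.1515
P(D|S3) = 0.84·0.16 + 0.16·0.105 = 0.1344 + 0.0168 = 0.1512
Then overall,
P(D) = 0.16·0.13561 + 0.52·0.1515 + 0.32·0.1512
      = 0.0216976 + 0.07878 + 0.048384 = 0.1488616

P(D) ≈ 0.1489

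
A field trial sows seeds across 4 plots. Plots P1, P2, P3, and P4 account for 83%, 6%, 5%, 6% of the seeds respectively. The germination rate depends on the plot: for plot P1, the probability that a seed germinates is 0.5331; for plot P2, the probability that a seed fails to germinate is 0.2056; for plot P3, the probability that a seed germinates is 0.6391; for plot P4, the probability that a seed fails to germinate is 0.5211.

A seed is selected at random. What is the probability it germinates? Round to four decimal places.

P(G) ≈ 0.5508

P(G|P2) = 1 − 0.2056 = 0.7944.
P(G|P4) = 1 − 0.5211 = 0.4789.
P(G) = P(G|P1)·P(P1) + P(G|P2)·P(P2) + P(G|P3)·P(P3) + P(G|P4)·P(P4)
      = 0.5331·0.83 + 0.7944·0.06 + 0.6391·0.05 + 0.4789·0.06
      = 0.442473 + 0.047664 + 0.031955 + 0.028734 = 0.550826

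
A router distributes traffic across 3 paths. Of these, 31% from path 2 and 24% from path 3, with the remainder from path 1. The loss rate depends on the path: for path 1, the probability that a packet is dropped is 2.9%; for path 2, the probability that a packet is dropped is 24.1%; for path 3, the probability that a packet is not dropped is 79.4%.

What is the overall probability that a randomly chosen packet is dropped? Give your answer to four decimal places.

P(L) ≈ 0.1372

P(1) = 1 − (0.31 + 0.24) = 0.45.
P(L|3) = 1 − 0.794 = 0.206.
Using total probability over the partition,
P(L) = P(L|1)·P(1) + P(L|2)·P(2) + P(L|3)·P(3)
      = 0.029·0.45 + 0.241·0.31 + 0.206·0.24
      = 0.01305 + 0.07471 + 0.04944 = 0.1372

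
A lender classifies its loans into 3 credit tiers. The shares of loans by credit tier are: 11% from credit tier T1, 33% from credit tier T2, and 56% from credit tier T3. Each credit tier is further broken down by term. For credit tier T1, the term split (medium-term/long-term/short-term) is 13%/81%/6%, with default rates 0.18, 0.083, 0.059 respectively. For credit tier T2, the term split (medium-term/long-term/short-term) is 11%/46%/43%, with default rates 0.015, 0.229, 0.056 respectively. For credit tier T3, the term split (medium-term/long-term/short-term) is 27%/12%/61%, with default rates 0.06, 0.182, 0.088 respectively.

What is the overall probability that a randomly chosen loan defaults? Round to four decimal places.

0.1050

P(D|T1) = 0.13·0.18 + 0.81·0.083 + 0.06·0.059 = 0.0234 + 0.06723 + 0.00354 = 0.09417
P(D|T2) = 0.11·0.015 + 0.46·0.229 + 0.43·0.056 = 0.00165 + 0.10534 + 0.02408 = 0.13107
P(D|T3) = 0.27·0.06 + 0.12·0.182 + 0.61·0.088 = 0.0162 + 0.02184 + 0.05368 = 0.09172
By total probability over the outer partition,
P(D) = 0.11·0.09417 + 0.33·0.13107 + 0.56·0.09172
      = 0.0103587 + 0.0432531 + 0.0513632 = 0.104975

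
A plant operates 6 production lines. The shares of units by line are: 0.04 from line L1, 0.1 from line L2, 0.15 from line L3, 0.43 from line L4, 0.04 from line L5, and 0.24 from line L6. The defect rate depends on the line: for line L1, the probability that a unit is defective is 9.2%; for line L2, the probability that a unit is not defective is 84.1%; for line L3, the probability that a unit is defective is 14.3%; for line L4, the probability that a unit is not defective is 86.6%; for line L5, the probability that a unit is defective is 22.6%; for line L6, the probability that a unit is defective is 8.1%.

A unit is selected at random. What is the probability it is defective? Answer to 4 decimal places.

0.1271

P(D|L2) = 1 − 0.841 = 0.159.
P(D|L4) = 1 − 0.866 = 0.134.
P(D) = P(D|L1)·P(L1) + P(D|L2)·P(L2) + P(D|L3)·P(L3) + P(D|L4)·P(L4) + P(D|L5)·P(L5) + P(D|L6)·P(L6)
      = 0.092·0.04 + 0.159·0.1 + 0.143·0.15 + 0.134·0.43 + 0.226·0.04 + 0.081·0.24
      = 0.00368 + 0.0159 + 0.02145 + 0.05762 + 0.00904 + 0.01944 = 0.12713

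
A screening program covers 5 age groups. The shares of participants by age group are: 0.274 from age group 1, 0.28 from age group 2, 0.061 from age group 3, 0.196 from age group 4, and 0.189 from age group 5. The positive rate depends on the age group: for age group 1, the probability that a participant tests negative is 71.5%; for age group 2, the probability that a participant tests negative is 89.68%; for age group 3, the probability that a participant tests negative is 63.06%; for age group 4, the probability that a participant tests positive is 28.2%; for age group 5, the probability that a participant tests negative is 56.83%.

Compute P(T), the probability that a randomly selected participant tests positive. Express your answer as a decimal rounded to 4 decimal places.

P(T) ≈ 0.2664

P(T|1) = 1 − 0.715 = 0.285.
P(T|2) = 1 − 0.8968 = 0.1032.
P(T|3) = 1 − 0.6306 = 0.3694.
P(T|5) = 1 − 0.5683 = 0.4317.
By the law of total probability,
P(T) = P(T|1)·P(1) + P(T|2)·P(2) + P(T|3)·P(3) + P(T|4)·P(4) + P(T|5)·P(5)
      = 0.285·0.274 + 0.1032·0.28 + 0.3694·0.061 + 0.282·0.196 + 0.4317·0.189
      = 0.07809 + 0.028896 + 0.0225334 + 0.055272 + 0.0815913 = 0.2663827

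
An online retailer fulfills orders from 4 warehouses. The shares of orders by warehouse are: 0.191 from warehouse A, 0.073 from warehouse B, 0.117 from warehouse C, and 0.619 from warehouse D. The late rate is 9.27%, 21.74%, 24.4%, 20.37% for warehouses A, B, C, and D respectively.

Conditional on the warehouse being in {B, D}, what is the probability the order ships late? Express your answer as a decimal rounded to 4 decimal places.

P(L|S) ≈ 0.2051

Let S = {B, D}.
P(S) = 0.073 + 0.619 = 0.692.
P(L ∩ S) = 0.2174·0.073 + 0.2037·0.619 = 0.0158702 + 0.1260903 = 0.1419605.
P(L | S) = 0.1419605 / 0.692 = 0.205145…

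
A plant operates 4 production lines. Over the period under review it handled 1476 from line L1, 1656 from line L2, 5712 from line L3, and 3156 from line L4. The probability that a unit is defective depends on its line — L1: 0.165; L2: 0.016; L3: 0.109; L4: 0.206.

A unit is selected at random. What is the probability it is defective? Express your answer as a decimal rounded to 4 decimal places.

P(D) ≈ 0.1286

Total: 1476 + 1656 + 5712 + 3156 = 12000.
P(L1) = 1476/12000 = 0.123. P(L2) = 1656/12000 = 0.138. P(L3) = 5712/12000 = 0.476. P(L4) = 3156/12000 = 0.263.
P(D) = P(D|L1)·P(L1) + P(D|L2)·P(L2) + P(D|L3)·P(L3) + P(D|L4)·P(L4)
      = 0.165·0.123 + 0.016·0.138 + 0.109·0.476 + 0.206·0.263
      = 0.020295 + 0.002208 + 0.051884 + 0.054178 = 0.128565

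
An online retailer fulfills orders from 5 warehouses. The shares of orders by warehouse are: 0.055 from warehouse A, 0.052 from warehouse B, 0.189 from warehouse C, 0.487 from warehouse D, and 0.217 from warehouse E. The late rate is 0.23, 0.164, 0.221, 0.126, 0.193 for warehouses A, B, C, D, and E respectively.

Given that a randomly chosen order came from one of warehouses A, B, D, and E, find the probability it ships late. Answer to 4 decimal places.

Let S = {A, B, D, E}.
P(S) = 0.055 + 0.052 + 0.487 + 0.217 = 0.811.
P(L ∩ S) = 0.23·0.055 + 0.164·0.052 + 0.126·0.487 + 0.193·0.217 = 0.01265 + 0.008528 + 0.061362 + 0.041881 = 0.124421.
P(L | S) = 0.124421 / 0.811 = 0.153417…

P(L|S) ≈ 0.1534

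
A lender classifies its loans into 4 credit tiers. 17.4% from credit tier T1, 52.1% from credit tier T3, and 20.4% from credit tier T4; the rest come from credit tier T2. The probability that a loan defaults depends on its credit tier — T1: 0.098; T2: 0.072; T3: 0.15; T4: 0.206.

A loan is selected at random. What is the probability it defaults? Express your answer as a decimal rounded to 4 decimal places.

0.1445

P(T2) = 1 − (0.174 + 0.521 + 0.204) = 0.101.
P(D) = P(D|T1)·P(T1) + P(D|T2)·P(T2) + P(D|T3)·P(T3) + P(D|T4)·P(T4)
      = 0.098·0.174 + 0.072·0.101 + 0.15·0.521 + 0.206·0.204
      = 0.017052 + 0.007272 + 0.07815 + 0.042024 = 0.144498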